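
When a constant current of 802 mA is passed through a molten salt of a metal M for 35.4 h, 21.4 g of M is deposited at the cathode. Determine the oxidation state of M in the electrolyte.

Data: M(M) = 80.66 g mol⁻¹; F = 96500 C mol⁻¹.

Q = I·t = 0.8020 A × 127440 s = 102200 C, so n(e⁻) = 102200/96500 = 1.059 mol.
n(M) deposited = 21.4 / 80.66 = 0.2653 mol.
Electrons per atom = n(e⁻)/n(M) = 1.059 / 0.2653 = 3.99 ≈ 4, so the ion is M⁴⁺.

+4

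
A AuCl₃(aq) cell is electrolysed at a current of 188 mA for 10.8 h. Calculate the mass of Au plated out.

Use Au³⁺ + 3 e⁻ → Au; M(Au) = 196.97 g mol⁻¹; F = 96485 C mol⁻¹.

4.97 g

Q = I·t = 0.1880 A × 38880 s = 7309 C.
n(e⁻) = Q/F = 7309 / 96485 = 0.07576 mol.
Au³⁺ + 3 e⁻ → Au, so n(Au) = n(e⁻)/3 = 0.02525 mol.
m = n·M = 0.02525 × 196.97 = 4.97 g.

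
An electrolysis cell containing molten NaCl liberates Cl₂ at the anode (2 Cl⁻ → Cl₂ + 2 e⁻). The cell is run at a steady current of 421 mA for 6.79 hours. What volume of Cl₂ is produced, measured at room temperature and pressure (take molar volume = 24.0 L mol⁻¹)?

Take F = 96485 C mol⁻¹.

Q = I·t = 0.4210 A × 24444 s = 10290 C.
n(e⁻) = Q/F = 10290 / 96485 = 0.1067 mol.
2 electrons are transferred per Cl₂ molecule, so n(Cl₂) = 0.1067 / 2 = 0.05333 mol.
V = n × V_m = 0.05333 × 24.0 = 1.28 L.

1.28 L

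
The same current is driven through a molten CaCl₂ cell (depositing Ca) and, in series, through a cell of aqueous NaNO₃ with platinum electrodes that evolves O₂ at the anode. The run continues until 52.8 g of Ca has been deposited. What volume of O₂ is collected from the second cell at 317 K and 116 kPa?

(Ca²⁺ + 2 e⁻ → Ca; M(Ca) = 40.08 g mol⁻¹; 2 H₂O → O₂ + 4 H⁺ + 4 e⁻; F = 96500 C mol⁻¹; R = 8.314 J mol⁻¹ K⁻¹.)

n(Ca) = 52.8 / 40.08 = 1.317 mol, so n(e⁻) = 2 × 1.317 = 2.635 mol.
The cells are in series, so the same 2.635 mol of electrons passes through the second cell.
2 H₂O → O₂ + 4 H⁺ + 4 e⁻ — 4 mol e⁻ per mol O₂, so n(O₂) = 2.635/4 = 0.6587 mol.
V = nRT/P = (0.6587 × 8.314 × 317) / (116 × 10³) = 0.0150 m³ = 15.0 L.

15.0 L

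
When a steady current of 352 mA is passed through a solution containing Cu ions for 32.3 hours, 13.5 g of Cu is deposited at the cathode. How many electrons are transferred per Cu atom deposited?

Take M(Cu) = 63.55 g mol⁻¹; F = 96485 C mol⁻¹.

Q = I·t = 0.3520 A × 116280 s = 40930 C, so n(e⁻) = 40930/96485 = 0.4242 mol.
n(Cu) deposited = 13.5 / 63.55 = 0.2124 mol.
Electrons per atom = n(e⁻)/n(Cu) = 0.4242 / 0.2124 = 2.00 ≈ 2, so the ion is Cu²⁺.

2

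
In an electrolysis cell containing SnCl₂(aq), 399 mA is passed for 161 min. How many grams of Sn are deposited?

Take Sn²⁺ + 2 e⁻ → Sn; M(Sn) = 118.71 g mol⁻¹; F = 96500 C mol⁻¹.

Q = I·t = 0.3990 A × 9660.0 s = 3854 C.
n(e⁻) = Q/F = 3854 / 96500 = 0.03994 mol.
Sn²⁺ + 2 e⁻ → Sn, so n(Sn) = n(e⁻)/2 = 0.01997 mol.
m = n·M = 0.01997 × 118.71 = 2.37 g.

2.37 g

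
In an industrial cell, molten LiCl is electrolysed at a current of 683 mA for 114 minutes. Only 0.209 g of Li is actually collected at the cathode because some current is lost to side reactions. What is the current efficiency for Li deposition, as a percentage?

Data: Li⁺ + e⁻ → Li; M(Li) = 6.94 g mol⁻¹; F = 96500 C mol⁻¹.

Q = I·t = 0.6830 × 6840.0 = 4672 C; n(e⁻) = 4672/96500 = 0.04841 mol.
Theoretical n(Li) = n(e⁻)/1 = 0.04841 mol, i.e. m_theo = 0.04841 × 6.94 = 0.3360 g.
Efficiency = m_actual / m_theo = 0.209 / 0.3360 = 62.2 %.

62.2 %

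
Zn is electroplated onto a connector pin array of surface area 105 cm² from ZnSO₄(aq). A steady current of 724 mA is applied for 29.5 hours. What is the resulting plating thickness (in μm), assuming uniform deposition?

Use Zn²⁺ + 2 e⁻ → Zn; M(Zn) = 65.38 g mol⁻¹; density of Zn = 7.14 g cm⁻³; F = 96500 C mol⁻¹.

347 μm

Q = I·t = 0.7240 × 106200 = 76890 C; n(e⁻) = 0.7968 mol.
n(Zn) = n(e⁻)/2 = 0.3984 mol, so m = 0.3984 × 65.38 = 26.05 g.
Volume = m/ρ = 26.05 / 7.14 = 3.648 cm³.
Thickness = V/A = 3.648 / 105 = 0.0347 cm = 347 μm.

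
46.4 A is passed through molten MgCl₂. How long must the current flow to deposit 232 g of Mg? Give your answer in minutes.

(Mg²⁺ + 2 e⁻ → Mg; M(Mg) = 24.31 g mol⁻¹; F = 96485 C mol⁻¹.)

n(Mg) = m/M = 232 / 24.31 = 9.543 mol.
Each Mg atom requires 2 electrons, so n(e⁻) = 2 × 9.543 = 19.09 mol.
Q = n(e⁻)·F = 19.09 × 96485 = 1842000 C.
t = Q/I = 1842000 / 46.40 A = 39690 s = 661 min.

661 min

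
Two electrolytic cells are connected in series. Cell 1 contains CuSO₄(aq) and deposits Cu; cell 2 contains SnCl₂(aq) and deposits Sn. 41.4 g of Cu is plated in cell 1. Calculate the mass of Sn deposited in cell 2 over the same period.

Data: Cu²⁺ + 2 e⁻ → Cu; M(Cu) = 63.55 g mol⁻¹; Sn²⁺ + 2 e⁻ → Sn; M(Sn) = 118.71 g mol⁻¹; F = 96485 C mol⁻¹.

n(Cu) = 41.4 / 63.55 = 0.6515 mol.
Since Cu²⁺ + 2 e⁻ → Cu, n(e⁻) passed = 2 × 0.6515 = 1.303 mol.
Cells in series carry the same charge, so the same 1.303 mol of electrons passes through cell 2.
Sn²⁺ + 2 e⁻ → Sn, so n(Sn) = 1.303 / 2 = 0.6515 mol.
m(Sn) = 0.6515 × 118.71 = 77.3 g.

77.3 g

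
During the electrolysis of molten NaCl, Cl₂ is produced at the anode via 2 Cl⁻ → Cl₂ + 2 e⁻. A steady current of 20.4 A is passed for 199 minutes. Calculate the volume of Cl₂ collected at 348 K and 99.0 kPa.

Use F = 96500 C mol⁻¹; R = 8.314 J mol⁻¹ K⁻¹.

Q = I·t = 20.40 A × 11940 s = 243600 C.
n(e⁻) = Q/F = 243600 / 96500 = 2.524 mol.
2 electrons are transferred per Cl₂ molecule, so n(Cl₂) = 2.524 / 2 = 1.262 mol.
V = nRT/P = (1.262 × 8.314 × 348) / (99.0 × 10³ Pa) = 0.0369 m³ = 36.9 L.

36.9 L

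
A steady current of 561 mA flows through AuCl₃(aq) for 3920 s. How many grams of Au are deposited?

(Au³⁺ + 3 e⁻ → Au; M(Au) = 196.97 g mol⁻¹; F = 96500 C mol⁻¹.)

Q = I·t = 0.5610 A × 3920.0 s = 2199 C.
n(e⁻) = Q/F = 2199 / 96500 = 0.02279 mol.
Au³⁺ + 3 e⁻ → Au, so n(Au) = n(e⁻)/3 = 0.007596 mol.
m = n·M = 0.007596 × 196.97 = 1.50 g.

1.50 g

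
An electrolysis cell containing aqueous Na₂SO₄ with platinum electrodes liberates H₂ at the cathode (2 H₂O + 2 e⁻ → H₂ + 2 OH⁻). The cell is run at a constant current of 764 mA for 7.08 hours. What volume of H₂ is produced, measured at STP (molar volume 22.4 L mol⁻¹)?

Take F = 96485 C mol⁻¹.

Q = I·t = 0.7640 A × 25488 s = 19470 C.
n(e⁻) = Q/F = 19470 / 96485 = 0.2018 mol.
2 electrons are transferred per H₂ molecule, so n(H₂) = 0.2018 / 2 = 0.1009 mol.
V = n × V_m = 0.1009 × 22.4 = 2.26 L.

2.26 L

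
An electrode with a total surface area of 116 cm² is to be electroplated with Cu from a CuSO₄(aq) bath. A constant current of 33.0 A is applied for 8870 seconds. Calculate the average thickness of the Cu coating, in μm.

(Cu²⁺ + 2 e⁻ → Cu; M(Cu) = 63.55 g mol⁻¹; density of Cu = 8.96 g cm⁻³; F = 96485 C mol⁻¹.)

927 μm

Q = I·t = 33.00 × 8870.0 = 292700 C; n(e⁻) = 3.034 mol.
n(Cu) = n(e⁻)/2 = 1.517 mol, so m = 1.517 × 63.55 = 96.40 g.
Volume = m/ρ = 96.40 / 8.96 = 10.76 cm³.
Thickness = V/A = 10.76 / 116 = 0.0927 cm = 927 μm.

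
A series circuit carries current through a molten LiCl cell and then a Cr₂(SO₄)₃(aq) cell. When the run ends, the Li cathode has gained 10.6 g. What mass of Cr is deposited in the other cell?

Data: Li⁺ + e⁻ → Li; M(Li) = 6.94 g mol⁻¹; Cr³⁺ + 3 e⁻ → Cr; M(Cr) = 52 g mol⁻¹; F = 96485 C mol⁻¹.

n(Li) = 10.6 / 6.94 = 1.527 mol.
Since Li⁺ + e⁻ → Li, n(e⁻) passed = 1 × 1.527 = 1.527 mol.
Cells in series carry the same charge, so the same 1.527 mol of electrons passes through cell 2.
Cr³⁺ + 3 e⁻ → Cr, so n(Cr) = 1.527 / 3 = 0.5091 mol.
m(Cr) = 0.5091 × 52 = 26.5 g.

26.5 g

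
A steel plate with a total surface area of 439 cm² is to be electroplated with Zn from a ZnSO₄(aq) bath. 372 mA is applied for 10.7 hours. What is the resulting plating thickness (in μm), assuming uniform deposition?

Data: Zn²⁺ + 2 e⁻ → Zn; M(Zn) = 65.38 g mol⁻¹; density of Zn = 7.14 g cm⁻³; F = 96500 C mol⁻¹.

15.5 μm

Q = I·t = 0.3720 × 38520 = 14330 C; n(e⁻) = 0.1485 mol.
n(Zn) = n(e⁻)/2 = 0.07425 mol, so m = 0.07425 × 65.38 = 4.854 g.
Volume = m/ρ = 4.854 / 7.14 = 0.6799 cm³.
Thickness = V/A = 0.6799 / 439 = 0.00155 cm = 15.5 μm.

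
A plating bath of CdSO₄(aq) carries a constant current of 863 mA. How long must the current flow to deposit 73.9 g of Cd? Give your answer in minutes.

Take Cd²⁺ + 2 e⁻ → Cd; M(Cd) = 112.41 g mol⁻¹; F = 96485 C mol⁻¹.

2450 min

n(Cd) = m/M = 73.9 / 112.41 = 0.6574 mol.
Each Cd atom requires 2 electrons, so n(e⁻) = 2 × 0.6574 = 1.315 mol.
Q = n(e⁻)·F = 1.315 × 96485 = 126900 C.
t = Q/I = 126900 / 0.8630 A = 147000 s = 2450 min.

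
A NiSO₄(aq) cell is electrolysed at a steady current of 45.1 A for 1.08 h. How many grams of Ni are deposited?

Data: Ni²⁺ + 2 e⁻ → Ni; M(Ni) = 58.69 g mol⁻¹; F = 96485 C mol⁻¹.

Q = I·t = 45.10 A × 3888.0 s = 175300 C.
n(e⁻) = Q/F = 175300 / 96485 = 1.817 mol.
Ni²⁺ + 2 e⁻ → Ni, so n(Ni) = n(e⁻)/2 = 0.9087 mol.
m = n·M = 0.9087 × 58.69 = 53.3 g.

53.3 g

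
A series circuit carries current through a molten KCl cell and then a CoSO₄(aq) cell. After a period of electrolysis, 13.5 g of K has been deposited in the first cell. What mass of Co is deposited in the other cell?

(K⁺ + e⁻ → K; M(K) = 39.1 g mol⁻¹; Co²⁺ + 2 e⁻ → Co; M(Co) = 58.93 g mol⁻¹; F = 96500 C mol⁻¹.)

n(K) = 13.5 / 39.1 = 0.3453 mol.
Since K⁺ + e⁻ → K, n(e⁻) passed = 1 × 0.3453 = 0.3453 mol.
Cells in series carry the same charge, so the same 0.3453 mol of electrons passes through cell 2.
Co²⁺ + 2 e⁻ → Co, so n(Co) = 0.3453 / 2 = 0.1726 mol.
m(Co) = 0.1726 × 58.93 = 10.2 g.

10.2 g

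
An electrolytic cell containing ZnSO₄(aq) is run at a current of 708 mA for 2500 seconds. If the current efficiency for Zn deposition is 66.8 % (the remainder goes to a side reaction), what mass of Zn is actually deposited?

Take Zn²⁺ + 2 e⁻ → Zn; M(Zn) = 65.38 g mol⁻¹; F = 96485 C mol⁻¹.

Q = I·t = 0.7080 × 2500.0 = 1770 C.
n(e⁻) = 1770/96485 = 0.01834 mol; theoretically n(Zn) = 0.01834/2 = 0.009172 mol, m_theo = 0.5997 g.
At 66.8 % efficiency, m_actual = 0.668 × 0.5997 = 0.401 g.

0.401 g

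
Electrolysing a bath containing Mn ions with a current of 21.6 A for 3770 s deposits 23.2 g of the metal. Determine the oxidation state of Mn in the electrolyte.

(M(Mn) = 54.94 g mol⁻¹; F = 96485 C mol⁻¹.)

+2

Q = I·t = 21.60 A × 3770.0 s = 81430 C, so n(e⁻) = 81430/96485 = 0.8440 mol.
n(Mn) deposited = 23.2 / 54.94 = 0.4223 mol.
Electrons per atom = n(e⁻)/n(Mn) = 0.8440 / 0.4223 = 2.00 ≈ 2, so the ion is Mn²⁺.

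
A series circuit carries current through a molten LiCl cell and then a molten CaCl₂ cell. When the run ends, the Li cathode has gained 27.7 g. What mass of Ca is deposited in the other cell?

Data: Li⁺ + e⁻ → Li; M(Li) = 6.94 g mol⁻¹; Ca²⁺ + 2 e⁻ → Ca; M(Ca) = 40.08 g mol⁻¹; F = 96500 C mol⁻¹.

n(Li) = 27.7 / 6.94 = 3.991 mol.
Since Li⁺ + e⁻ → Li, n(e⁻) passed = 1 × 3.991 = 3.991 mol.
Cells in series carry the same charge, so the same 3.991 mol of electrons passes through cell 2.
Ca²⁺ + 2 e⁻ → Ca, so n(Ca) = 3.991 / 2 = 1.996 mol.
m(Ca) = 1.996 × 40.08 = 80.0 g.

80.0 g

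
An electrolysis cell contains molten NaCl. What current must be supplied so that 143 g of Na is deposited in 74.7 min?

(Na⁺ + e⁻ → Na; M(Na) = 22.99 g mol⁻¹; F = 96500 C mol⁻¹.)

n(Na) = 143 / 22.99 = 6.220 mol.
n(e⁻) = 1 × 6.220 = 6.220 mol.
Q = n(e⁻)·F = 6.220 × 96500 = 600200 C.
I = Q/t = 600200 / 4482.0 s = 134 A.

134 A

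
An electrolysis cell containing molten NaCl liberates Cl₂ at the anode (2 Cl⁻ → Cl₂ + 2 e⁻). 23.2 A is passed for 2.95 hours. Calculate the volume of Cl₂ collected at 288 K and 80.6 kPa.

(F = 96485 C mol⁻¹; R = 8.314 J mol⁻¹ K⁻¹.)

37.9 L

Q = I·t = 23.20 A × 10620 s = 246400 C.
n(e⁻) = Q/F = 246400 / 96485 = 2.554 mol.
2 electrons are transferred per Cl₂ molecule, so n(Cl₂) = 2.554 / 2 = 1.277 mol.
V = nRT/P = (1.277 × 8.314 × 288) / (80.6 × 10³ Pa) = 0.0379 m³ = 37.9 L.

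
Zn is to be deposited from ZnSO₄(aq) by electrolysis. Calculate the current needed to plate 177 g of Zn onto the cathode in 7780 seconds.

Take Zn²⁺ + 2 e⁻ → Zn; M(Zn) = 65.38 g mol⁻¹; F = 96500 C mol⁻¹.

67.2 A

n(Zn) = 177 / 65.38 = 2.707 mol.
n(e⁻) = 2 × 2.707 = 5.414 mol.
Q = n(e⁻)·F = 5.414 × 96500 = 522500 C.
I = Q/t = 522500 / 7780.0 s = 67.2 A.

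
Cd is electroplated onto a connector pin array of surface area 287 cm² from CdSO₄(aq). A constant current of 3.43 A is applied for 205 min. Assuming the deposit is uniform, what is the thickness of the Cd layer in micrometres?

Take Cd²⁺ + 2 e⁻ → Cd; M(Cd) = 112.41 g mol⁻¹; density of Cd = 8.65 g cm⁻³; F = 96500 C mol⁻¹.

Q = I·t = 3.430 × 12300 = 42190 C; n(e⁻) = 0.4372 mol.
n(Cd) = n(e⁻)/2 = 0.2186 mol, so m = 0.2186 × 112.41 = 24.57 g.
Volume = m/ρ = 24.57 / 8.65 = 2.841 cm³.
Thickness = V/A = 2.841 / 287 = 0.00990 cm = 99.0 μm.

99.0 μm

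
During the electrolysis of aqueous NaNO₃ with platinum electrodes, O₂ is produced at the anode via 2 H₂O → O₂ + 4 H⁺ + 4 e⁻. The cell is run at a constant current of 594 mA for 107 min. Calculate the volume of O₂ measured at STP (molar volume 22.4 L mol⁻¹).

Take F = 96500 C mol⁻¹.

Q = I·t = 0.5940 A × 6420.0 s = 3813 C.
n(e⁻) = Q/F = 3813 / 96500 = 0.03952 mol.
4 electrons are transferred per O₂ molecule, so n(O₂) = 0.03952 / 4 = 0.009879 mol.
V = n × V_m = 0.009879 × 22.4 = 0.221 L.

0.221 L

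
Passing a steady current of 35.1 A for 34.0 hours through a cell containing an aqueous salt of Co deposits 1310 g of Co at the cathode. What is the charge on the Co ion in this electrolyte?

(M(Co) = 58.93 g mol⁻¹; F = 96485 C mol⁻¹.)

+2

Q = I·t = 35.10 A × 122400 s = 4296000 C, so n(e⁻) = 4296000/96485 = 44.53 mol.
n(Co) deposited = 1310 / 58.93 = 22.23 mol.
Electrons per atom = n(e⁻)/n(Co) = 44.53 / 22.23 = 2.00 ≈ 2, so the ion is Co²⁺.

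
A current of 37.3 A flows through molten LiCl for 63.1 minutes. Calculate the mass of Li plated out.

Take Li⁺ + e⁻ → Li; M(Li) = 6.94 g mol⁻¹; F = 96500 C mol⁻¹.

10.2 g

Q = I·t = 37.30 A × 3786.0 s = 141200 C.
n(e⁻) = Q/F = 141200 / 96500 = 1.463 mol.
Li⁺ + e⁻ → Li, so n(Li) = n(e⁻)/1 = 1.463 mol.
m = n·M = 1.463 × 6.94 = 10.2 g.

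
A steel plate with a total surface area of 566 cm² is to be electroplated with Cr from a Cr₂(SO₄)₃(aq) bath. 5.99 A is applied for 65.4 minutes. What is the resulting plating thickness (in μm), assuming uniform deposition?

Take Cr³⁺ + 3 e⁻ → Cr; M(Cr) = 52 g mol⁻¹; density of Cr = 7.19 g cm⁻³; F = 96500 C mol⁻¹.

Q = I·t = 5.990 × 3924.0 = 23500 C; n(e⁻) = 0.2436 mol.
n(Cr) = n(e⁻)/3 = 0.08119 mol, so m = 0.08119 × 52 = 4.222 g.
Volume = m/ρ = 4.222 / 7.19 = 0.5872 cm³.
Thickness = V/A = 0.5872 / 566 = 0.00104 cm = 10.4 μm.

10.4 μm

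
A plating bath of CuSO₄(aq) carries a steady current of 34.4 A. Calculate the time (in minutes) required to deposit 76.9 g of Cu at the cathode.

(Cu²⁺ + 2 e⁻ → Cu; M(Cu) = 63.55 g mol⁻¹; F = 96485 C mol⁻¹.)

n(Cu) = m/M = 76.9 / 63.55 = 1.210 mol.
Each Cu atom requires 2 electrons, so n(e⁻) = 2 × 1.210 = 2.420 mol.
Q = n(e⁻)·F = 2.420 × 96485 = 233500 C.
t = Q/I = 233500 / 34.40 A = 6788 s = 113 min.

113 min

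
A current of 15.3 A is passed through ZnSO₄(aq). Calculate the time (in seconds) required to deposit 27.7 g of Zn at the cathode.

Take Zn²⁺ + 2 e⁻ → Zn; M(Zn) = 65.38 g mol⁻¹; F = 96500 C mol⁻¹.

n(Zn) = m/M = 27.7 / 65.38 = 0.4237 mol.
Each Zn atom requires 2 electrons, so n(e⁻) = 2 × 0.4237 = 0.8474 mol.
Q = n(e⁻)·F = 0.8474 × 96500 = 81770 C.
t = Q/I = 81770 / 15.30 A = 5344 s.

5340 s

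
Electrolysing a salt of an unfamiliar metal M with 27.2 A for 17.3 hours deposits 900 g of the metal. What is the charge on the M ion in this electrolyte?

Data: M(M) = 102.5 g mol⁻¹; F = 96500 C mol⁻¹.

+2

Q = I·t = 27.20 A × 62280 s = 1694000 C, so n(e⁻) = 1694000/96500 = 17.55 mol.
n(M) deposited = 900 / 102.5 = 8.780 mol.
Electrons per atom = n(e⁻)/n(M) = 17.55 / 8.780 = 2.00 ≈ 2, so the ion is M²⁺.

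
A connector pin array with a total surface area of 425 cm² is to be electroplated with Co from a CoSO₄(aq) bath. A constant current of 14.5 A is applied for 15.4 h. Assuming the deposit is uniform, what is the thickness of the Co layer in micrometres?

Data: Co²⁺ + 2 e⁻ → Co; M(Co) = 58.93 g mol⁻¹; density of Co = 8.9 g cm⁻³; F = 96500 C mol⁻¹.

649 μm

Q = I·t = 14.50 × 55440 = 803900 C; n(e⁻) = 8.330 mol.
n(Co) = n(e⁻)/2 = 4.165 mol, so m = 4.165 × 58.93 = 245.5 g.
Volume = m/ρ = 245.5 / 8.9 = 27.58 cm³.
Thickness = V/A = 27.58 / 425 = 0.0649 cm = 649 μm.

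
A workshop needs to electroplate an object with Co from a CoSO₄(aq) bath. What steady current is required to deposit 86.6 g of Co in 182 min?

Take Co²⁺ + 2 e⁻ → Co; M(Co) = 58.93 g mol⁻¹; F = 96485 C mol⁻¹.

26.0 A

n(Co) = 86.6 / 58.93 = 1.470 mol.
n(e⁻) = 2 × 1.470 = 2.939 mol.
Q = n(e⁻)·F = 2.939 × 96485 = 283600 C.
I = Q/t = 283600 / 10920 s = 26.0 A.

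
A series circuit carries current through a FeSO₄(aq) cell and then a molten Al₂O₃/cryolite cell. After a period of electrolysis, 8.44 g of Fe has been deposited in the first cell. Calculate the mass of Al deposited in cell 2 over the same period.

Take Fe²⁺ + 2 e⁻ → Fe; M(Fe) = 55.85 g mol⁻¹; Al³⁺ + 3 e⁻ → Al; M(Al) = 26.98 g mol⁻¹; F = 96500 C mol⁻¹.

2.72 g

n(Fe) = 8.44 / 55.85 = 0.1511 mol.
Since Fe²⁺ + 2 e⁻ → Fe, n(e⁻) passed = 2 × 0.1511 = 0.3022 mol.
Cells in series carry the same charge, so the same 0.3022 mol of electrons passes through cell 2.
Al³⁺ + 3 e⁻ → Al, so n(Al) = 0.3022 / 3 = 0.1007 mol.
m(Al) = 0.1007 × 26.98 = 2.72 g.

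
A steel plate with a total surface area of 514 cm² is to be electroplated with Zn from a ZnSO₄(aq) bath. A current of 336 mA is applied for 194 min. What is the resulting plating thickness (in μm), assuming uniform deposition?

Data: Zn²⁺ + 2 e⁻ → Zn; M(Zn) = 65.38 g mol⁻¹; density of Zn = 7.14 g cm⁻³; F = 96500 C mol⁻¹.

3.61 μm

Q = I·t = 0.3360 × 11640 = 3911 C; n(e⁻) = 0.04053 mol.
n(Zn) = n(e⁻)/2 = 0.02026 mol, so m = 0.02026 × 65.38 = 1.325 g.
Volume = m/ρ = 1.325 / 7.14 = 0.1856 cm³.
Thickness = V/A = 0.1856 / 514 = 3.61 × 10⁻⁴ cm = 3.61 μm.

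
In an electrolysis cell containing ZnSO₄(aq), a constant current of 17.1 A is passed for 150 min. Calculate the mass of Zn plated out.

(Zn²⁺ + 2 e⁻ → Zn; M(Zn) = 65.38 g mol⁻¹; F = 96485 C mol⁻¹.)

52.1 g

Q = I·t = 17.10 A × 9000.0 s = 153900 C.
n(e⁻) = Q/F = 153900 / 96485 = 1.595 mol.
Zn²⁺ + 2 e⁻ → Zn, so n(Zn) = n(e⁻)/2 = 0.7975 mol.
m = n·M = 0.7975 × 65.38 = 52.1 g.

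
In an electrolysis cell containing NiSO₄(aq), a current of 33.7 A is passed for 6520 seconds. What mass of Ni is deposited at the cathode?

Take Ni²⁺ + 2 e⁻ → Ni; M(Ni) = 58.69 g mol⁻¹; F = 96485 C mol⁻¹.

Q = I·t = 33.70 A × 6520.0 s = 219700 C.
n(e⁻) = Q/F = 219700 / 96485 = 2.277 mol.
Ni²⁺ + 2 e⁻ → Ni, so n(Ni) = n(e⁻)/2 = 1.139 mol.
m = n·M = 1.139 × 58.69 = 66.8 g.

66.8 g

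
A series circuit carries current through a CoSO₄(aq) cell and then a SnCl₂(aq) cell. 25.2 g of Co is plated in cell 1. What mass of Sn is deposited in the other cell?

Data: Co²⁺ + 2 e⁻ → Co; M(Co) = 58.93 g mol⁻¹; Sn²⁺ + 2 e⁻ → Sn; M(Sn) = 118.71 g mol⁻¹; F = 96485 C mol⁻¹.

n(Co) = 25.2 / 58.93 = 0.4276 mol.
Since Co²⁺ + 2 e⁻ → Co, n(e⁻) passed = 2 × 0.4276 = 0.8553 mol.
Cells in series carry the same charge, so the same 0.8553 mol of electrons passes through cell 2.
Sn²⁺ + 2 e⁻ → Sn, so n(Sn) = 0.8553 / 2 = 0.4276 mol.
m(Sn) = 0.4276 × 118.71 = 50.8 g.

50.8 g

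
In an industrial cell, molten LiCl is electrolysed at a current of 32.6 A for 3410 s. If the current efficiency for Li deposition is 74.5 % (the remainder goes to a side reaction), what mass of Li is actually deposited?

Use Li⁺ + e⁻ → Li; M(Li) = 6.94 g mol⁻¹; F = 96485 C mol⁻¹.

Q = I·t = 32.60 × 3410.0 = 111200 C.
n(e⁻) = 111200/96485 = 1.152 mol; theoretically n(Li) = 1.152/1 = 1.152 mol, m_theo = 7.996 g.
At 74.5 % efficiency, m_actual = 0.745 × 7.996 = 5.96 g.

5.96 g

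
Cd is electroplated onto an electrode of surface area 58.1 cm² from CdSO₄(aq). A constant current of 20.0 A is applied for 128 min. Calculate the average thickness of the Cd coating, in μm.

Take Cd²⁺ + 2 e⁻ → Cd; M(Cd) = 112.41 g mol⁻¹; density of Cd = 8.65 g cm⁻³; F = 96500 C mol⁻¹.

1780 μm

Q = I·t = 20.00 × 7680.0 = 153600 C; n(e⁻) = 1.592 mol.
n(Cd) = n(e⁻)/2 = 0.7959 mol, so m = 0.7959 × 112.41 = 89.46 g.
Volume = m/ρ = 89.46 / 8.65 = 10.34 cm³.
Thickness = V/A = 10.34 / 58.1 = 0.178 cm = 1780 μm.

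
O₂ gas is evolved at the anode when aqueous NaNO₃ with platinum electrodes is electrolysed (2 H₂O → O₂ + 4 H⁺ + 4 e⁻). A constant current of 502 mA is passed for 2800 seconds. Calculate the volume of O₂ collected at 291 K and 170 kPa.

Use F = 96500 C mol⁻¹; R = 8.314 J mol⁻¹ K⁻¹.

0.0518 L

Q = I·t = 0.5020 A × 2800.0 s = 1406 C.
n(e⁻) = Q/F = 1406 / 96500 = 0.01457 mol.
4 electrons are transferred per O₂ molecule, so n(O₂) = 0.01457 / 4 = 0.003641 mol.
V = nRT/P = (0.003641 × 8.314 × 291) / (170 × 10³ Pa) = 5.18 × 10⁻⁵ m³ = 0.0518 L.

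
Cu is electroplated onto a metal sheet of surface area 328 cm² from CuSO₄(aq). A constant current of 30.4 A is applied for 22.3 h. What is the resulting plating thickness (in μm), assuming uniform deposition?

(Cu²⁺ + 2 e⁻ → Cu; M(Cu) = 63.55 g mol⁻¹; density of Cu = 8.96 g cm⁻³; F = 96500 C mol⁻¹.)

Q = I·t = 30.40 × 80280 = 2441000 C; n(e⁻) = 25.29 mol.
n(Cu) = n(e⁻)/2 = 12.65 mol, so m = 12.65 × 63.55 = 803.6 g.
Volume = m/ρ = 803.6 / 8.96 = 89.69 cm³.
Thickness = V/A = 89.69 / 328 = 0.273 cm = 2730 μm.

2730 μm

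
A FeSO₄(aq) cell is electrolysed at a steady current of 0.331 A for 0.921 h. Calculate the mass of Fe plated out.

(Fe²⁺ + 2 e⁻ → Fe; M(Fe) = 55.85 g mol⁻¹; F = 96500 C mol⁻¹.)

0.318 g

Q = I·t = 0.3310 A × 3315.6 s = 1097 C.
n(e⁻) = Q/F = 1097 / 96500 = 0.01137 mol.
Fe²⁺ + 2 e⁻ → Fe, so n(Fe) = n(e⁻)/2 = 0.005686 mol.
m = n·M = 0.005686 × 55.85 = 0.318 g.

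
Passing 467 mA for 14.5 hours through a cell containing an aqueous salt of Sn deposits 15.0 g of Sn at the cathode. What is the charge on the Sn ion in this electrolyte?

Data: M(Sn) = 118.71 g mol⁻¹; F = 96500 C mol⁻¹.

+2

Q = I·t = 0.4670 A × 52200 s = 24380 C, so n(e⁻) = 24380/96500 = 0.2526 mol.
n(Sn) deposited = 15.0 / 118.71 = 0.1264 mol.
Electrons per atom = n(e⁻)/n(Sn) = 0.2526 / 0.1264 = 2.00 ≈ 2, so the ion is Sn²⁺.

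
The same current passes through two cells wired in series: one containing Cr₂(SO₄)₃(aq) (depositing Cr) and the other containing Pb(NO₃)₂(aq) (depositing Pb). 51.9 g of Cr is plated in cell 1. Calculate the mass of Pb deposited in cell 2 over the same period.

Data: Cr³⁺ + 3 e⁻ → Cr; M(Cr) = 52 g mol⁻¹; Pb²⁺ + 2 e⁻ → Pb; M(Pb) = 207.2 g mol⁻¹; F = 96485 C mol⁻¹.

n(Cr) = 51.9 / 52 = 0.9981 mol.
Since Cr³⁺ + 3 e⁻ → Cr, n(e⁻) passed = 3 × 0.9981 = 2.994 mol.
Cells in series carry the same charge, so the same 2.994 mol of electrons passes through cell 2.
Pb²⁺ + 2 e⁻ → Pb, so n(Pb) = 2.994 / 2 = 1.497 mol.
m(Pb) = 1.497 × 207.2 = 310 g.

310 g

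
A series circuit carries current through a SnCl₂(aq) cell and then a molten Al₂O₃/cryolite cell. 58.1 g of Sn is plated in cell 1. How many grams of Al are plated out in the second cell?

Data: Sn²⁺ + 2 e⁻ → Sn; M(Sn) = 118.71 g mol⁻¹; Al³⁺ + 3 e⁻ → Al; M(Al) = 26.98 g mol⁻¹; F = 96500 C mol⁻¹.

8.80 g

n(Sn) = 58.1 / 118.71 = 0.4894 mol.
Since Sn²⁺ + 2 e⁻ → Sn, n(e⁻) passed = 2 × 0.4894 = 0.9789 mol.
Cells in series carry the same charge, so the same 0.9789 mol of electrons passes through cell 2.
Al³⁺ + 3 e⁻ → Al, so n(Al) = 0.9789 / 3 = 0.3263 mol.
m(Al) = 0.3263 × 26.98 = 8.80 g.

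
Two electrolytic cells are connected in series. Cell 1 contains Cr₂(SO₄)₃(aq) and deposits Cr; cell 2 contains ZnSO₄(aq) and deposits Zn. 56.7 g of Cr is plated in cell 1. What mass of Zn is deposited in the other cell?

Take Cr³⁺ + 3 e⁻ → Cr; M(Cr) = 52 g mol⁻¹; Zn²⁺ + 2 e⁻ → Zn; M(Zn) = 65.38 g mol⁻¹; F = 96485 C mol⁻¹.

107 g

n(Cr) = 56.7 / 52 = 1.090 mol.
Since Cr³⁺ + 3 e⁻ → Cr, n(e⁻) passed = 3 × 1.090 = 3.271 mol.
Cells in series carry the same charge, so the same 3.271 mol of electrons passes through cell 2.
Zn²⁺ + 2 e⁻ → Zn, so n(Zn) = 3.271 / 2 = 1.636 mol.
m(Zn) = 1.636 × 65.38 = 107 g.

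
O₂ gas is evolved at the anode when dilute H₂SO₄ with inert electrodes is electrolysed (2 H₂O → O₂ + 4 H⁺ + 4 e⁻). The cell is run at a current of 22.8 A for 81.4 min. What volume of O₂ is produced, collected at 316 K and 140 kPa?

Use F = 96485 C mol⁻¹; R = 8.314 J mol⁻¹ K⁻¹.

Q = I·t = 22.80 A × 4884.0 s = 111400 C.
n(e⁻) = Q/F = 111400 / 96485 = 1.154 mol.
4 electrons are transferred per O₂ molecule, so n(O₂) = 1.154 / 4 = 0.2885 mol.
V = nRT/P = (0.2885 × 8.314 × 316) / (140 × 10³ Pa) = 0.00541 m³ = 5.41 L.

5.41 L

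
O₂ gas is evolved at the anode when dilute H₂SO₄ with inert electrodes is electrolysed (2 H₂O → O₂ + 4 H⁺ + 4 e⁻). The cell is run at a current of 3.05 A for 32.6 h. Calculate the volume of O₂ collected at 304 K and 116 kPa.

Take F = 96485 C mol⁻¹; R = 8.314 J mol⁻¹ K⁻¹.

20.2 L

Q = I·t = 3.050 A × 117360 s = 357900 C.
n(e⁻) = Q/F = 357900 / 96485 = 3.710 mol.
4 electrons are transferred per O₂ molecule, so n(O₂) = 3.710 / 4 = 0.9275 mol.
V = nRT/P = (0.9275 × 8.314 × 304) / (116 × 10³ Pa) = 0.0202 m³ = 20.2 L.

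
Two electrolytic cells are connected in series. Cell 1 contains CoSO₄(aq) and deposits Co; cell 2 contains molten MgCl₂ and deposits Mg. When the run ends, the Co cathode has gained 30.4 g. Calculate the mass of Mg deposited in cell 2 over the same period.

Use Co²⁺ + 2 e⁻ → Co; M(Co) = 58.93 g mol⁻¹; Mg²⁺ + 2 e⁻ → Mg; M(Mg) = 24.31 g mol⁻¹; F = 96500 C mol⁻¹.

n(Co) = 30.4 / 58.93 = 0.5159 mol.
Since Co²⁺ + 2 e⁻ → Co, n(e⁻) passed = 2 × 0.5159 = 1.032 mol.
Cells in series carry the same charge, so the same 1.032 mol of electrons passes through cell 2.
Mg²⁺ + 2 e⁻ → Mg, so n(Mg) = 1.032 / 2 = 0.5159 mol.
m(Mg) = 0.5159 × 24.31 = 12.5 g.

12.5 g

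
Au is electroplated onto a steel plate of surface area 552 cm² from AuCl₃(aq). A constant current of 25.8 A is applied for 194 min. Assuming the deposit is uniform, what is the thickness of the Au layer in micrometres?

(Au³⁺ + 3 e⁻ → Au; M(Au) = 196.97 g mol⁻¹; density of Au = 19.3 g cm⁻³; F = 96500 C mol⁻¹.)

192 μm

Q = I·t = 25.80 × 11640 = 300300 C; n(e⁻) = 3.112 mol.
n(Au) = n(e⁻)/3 = 1.037 mol, so m = 1.037 × 196.97 = 204.3 g.
Volume = m/ρ = 204.3 / 19.3 = 10.59 cm³.
Thickness = V/A = 10.59 / 552 = 0.0192 cm = 192 μm.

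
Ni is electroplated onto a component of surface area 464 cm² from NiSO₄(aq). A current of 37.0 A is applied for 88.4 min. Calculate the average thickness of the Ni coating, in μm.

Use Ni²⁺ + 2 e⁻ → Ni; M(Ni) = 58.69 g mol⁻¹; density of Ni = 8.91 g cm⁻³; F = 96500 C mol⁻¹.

144 μm

Q = I·t = 37.00 × 5304.0 = 196200 C; n(e⁻) = 2.034 mol.
n(Ni) = n(e⁻)/2 = 1.017 mol, so m = 1.017 × 58.69 = 59.68 g.
Volume = m/ρ = 59.68 / 8.91 = 6.698 cm³.
Thickness = V/A = 6.698 / 464 = 0.0144 cm = 144 μm.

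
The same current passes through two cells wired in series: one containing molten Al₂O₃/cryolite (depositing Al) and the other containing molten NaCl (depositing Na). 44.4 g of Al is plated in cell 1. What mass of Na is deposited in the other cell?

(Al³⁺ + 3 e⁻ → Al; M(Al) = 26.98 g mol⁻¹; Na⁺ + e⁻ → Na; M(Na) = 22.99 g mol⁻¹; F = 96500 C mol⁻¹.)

114 g

n(Al) = 44.4 / 26.98 = 1.646 mol.
Since Al³⁺ + 3 e⁻ → Al, n(e⁻) passed = 3 × 1.646 = 4.937 mol.
Cells in series carry the same charge, so the same 4.937 mol of electrons passes through cell 2.
Na⁺ + e⁻ → Na, so n(Na) = 4.937 / 1 = 4.937 mol.
m(Na) = 4.937 × 22.99 = 114 g.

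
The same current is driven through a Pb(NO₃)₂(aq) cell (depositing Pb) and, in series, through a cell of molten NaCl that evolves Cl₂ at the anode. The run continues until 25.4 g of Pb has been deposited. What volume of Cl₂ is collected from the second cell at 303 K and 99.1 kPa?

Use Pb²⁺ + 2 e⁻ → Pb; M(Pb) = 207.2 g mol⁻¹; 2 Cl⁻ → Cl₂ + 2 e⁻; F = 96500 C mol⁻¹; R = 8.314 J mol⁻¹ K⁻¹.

3.12 L

n(Pb) = 25.4 / 207.2 = 0.1226 mol, so n(e⁻) = 2 × 0.1226 = 0.2452 mol.
The cells are in series, so the same 0.2452 mol of electrons passes through the second cell.
2 Cl⁻ → Cl₂ + 2 e⁻ — 2 mol e⁻ per mol Cl₂, so n(Cl₂) = 0.2452/2 = 0.1226 mol.
V = nRT/P = (0.1226 × 8.314 × 303) / (99.1 × 10³) = 0.00312 m³ = 3.12 L.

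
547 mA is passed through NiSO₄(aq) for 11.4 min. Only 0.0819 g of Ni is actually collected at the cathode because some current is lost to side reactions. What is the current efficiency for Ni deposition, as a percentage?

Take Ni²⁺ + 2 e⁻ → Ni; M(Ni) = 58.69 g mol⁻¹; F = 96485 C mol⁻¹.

Q = I·t = 0.5470 × 684.00 = 374.1 C; n(e⁻) = 374.1/96485 = 0.003878 mol.
Theoretical n(Ni) = n(e⁻)/2 = 0.001939 mol, i.e. m_theo = 0.001939 × 58.69 = 0.1138 g.
Efficiency = m_actual / m_theo = 0.0819 / 0.1138 = 72.0 %.

72.0 %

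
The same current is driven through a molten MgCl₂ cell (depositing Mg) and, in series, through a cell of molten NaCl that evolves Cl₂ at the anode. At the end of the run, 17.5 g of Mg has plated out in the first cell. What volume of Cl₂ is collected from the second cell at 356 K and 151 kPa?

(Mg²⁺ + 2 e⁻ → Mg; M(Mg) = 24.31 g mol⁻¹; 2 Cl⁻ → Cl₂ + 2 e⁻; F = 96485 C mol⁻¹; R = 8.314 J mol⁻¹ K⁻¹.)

14.1 L

n(Mg) = 17.5 / 24.31 = 0.7199 mol, so n(e⁻) = 2 × 0.7199 = 1.440 mol.
The cells are in series, so the same 1.440 mol of electrons passes through the second cell.
2 Cl⁻ → Cl₂ + 2 e⁻ — 2 mol e⁻ per mol Cl₂, so n(Cl₂) = 1.440/2 = 0.7199 mol.
V = nRT/P = (0.7199 × 8.314 × 356) / (151 × 10³) = 0.0141 m³ = 14.1 L.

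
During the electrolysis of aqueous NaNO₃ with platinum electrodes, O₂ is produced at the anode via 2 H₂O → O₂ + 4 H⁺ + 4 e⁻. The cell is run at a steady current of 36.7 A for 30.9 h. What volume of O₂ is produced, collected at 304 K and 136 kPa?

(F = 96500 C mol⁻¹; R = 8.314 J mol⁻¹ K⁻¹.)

197 L

Q = I·t = 36.70 A × 111240 s = 4083000 C.
n(e⁻) = Q/F = 4083000 / 96500 = 42.31 mol.
4 electrons are transferred per O₂ molecule, so n(O₂) = 42.31 / 4 = 10.58 mol.
V = nRT/P = (10.58 × 8.314 × 304) / (136 × 10³ Pa) = 0.197 m³ = 197 L.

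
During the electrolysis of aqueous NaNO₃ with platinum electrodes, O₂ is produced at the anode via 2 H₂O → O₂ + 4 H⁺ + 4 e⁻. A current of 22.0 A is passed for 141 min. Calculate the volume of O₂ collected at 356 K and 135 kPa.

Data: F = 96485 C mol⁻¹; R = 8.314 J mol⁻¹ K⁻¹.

Q = I·t = 22.00 A × 8460.0 s = 186100 C.
n(e⁻) = Q/F = 186100 / 96485 = 1.929 mol.
4 electrons are transferred per O₂ molecule, so n(O₂) = 1.929 / 4 = 0.4823 mol.
V = nRT/P = (0.4823 × 8.314 × 356) / (135 × 10³ Pa) = 0.0106 m³ = 10.6 L.

10.6 L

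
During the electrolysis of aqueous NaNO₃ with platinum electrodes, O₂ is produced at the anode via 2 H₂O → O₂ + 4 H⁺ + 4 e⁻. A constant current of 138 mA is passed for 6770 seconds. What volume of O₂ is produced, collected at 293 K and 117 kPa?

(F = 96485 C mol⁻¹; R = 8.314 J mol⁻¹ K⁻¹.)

0.0504 L

Q = I·t = 0.1380 A × 6770.0 s = 934.3 C.
n(e⁻) = Q/F = 934.3 / 96485 = 0.009683 mol.
4 electrons are transferred per O₂ molecule, so n(O₂) = 0.009683 / 4 = 0.002421 mol.
V = nRT/P = (0.002421 × 8.314 × 293) / (117 × 10³ Pa) = 5.04 × 10⁻⁵ m³ = 0.0504 L.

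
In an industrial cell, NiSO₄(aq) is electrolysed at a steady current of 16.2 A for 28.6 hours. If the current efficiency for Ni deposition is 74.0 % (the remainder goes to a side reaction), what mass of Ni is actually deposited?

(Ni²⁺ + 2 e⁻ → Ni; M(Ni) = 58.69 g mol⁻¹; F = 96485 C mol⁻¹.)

Q = I·t = 16.20 × 102960 = 1668000 C.
n(e⁻) = 1668000/96485 = 17.29 mol; theoretically n(Ni) = 17.29/2 = 8.644 mol, m_theo = 507.3 g.
At 74.0 % efficiency, m_actual = 0.740 × 507.3 = 375 g.

375 g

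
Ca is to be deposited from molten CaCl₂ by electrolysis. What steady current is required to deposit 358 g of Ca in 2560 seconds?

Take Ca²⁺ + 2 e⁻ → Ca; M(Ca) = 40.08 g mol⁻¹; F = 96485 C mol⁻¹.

n(Ca) = 358 / 40.08 = 8.932 mol.
n(e⁻) = 2 × 8.932 = 17.86 mol.
Q = n(e⁻)·F = 17.86 × 96485 = 1724000 C.
I = Q/t = 1724000 / 2560.0 s = 673 A.

673 A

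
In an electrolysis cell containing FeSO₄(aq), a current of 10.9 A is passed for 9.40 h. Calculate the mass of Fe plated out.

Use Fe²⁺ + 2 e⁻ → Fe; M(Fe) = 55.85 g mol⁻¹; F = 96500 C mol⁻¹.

Q = I·t = 10.90 A × 33840 s = 368900 C.
n(e⁻) = Q/F = 368900 / 96500 = 3.822 mol.
Fe²⁺ + 2 e⁻ → Fe, so n(Fe) = n(e⁻)/2 = 1.911 mol.
m = n·M = 1.911 × 55.85 = 107 g.

107 g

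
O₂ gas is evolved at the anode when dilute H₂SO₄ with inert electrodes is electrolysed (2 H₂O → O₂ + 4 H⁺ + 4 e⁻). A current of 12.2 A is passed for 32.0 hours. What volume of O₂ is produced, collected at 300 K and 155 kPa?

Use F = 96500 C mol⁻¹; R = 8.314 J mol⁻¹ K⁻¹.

58.6 L

Q = I·t = 12.20 A × 115200 s = 1405000 C.
n(e⁻) = Q/F = 1405000 / 96500 = 14.56 mol.
4 electrons are transferred per O₂ molecule, so n(O₂) = 14.56 / 4 = 3.641 mol.
V = nRT/P = (3.641 × 8.314 × 300) / (155 × 10³ Pa) = 0.0586 m³ = 58.6 L.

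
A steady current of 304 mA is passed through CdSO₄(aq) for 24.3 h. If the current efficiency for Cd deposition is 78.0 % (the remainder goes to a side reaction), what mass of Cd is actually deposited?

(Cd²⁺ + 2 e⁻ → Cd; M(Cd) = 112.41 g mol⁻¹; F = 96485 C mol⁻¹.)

Q = I·t = 0.3040 × 87480 = 26590 C.
n(e⁻) = 26590/96485 = 0.2756 mol; theoretically n(Cd) = 0.2756/2 = 0.1378 mol, m_theo = 15.49 g.
At 78.0 % efficiency, m_actual = 0.780 × 15.49 = 12.1 g.

12.1 g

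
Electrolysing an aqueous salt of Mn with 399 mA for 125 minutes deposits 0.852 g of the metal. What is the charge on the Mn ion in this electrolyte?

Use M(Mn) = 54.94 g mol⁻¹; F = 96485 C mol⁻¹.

Q = I·t = 0.3990 A × 7500.0 s = 2992 C, so n(e⁻) = 2992/96485 = 0.03102 mol.
n(Mn) deposited = 0.852 / 54.94 = 0.01551 mol.
Electrons per atom = n(e⁻)/n(Mn) = 0.03102 / 0.01551 = 2.00 ≈ 2, so the ion is Mn²⁺.

+2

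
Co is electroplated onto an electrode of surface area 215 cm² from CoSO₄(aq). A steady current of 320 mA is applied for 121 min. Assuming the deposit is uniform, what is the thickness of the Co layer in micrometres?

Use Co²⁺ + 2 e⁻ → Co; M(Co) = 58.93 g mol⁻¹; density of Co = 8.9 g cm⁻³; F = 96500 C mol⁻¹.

Q = I·t = 0.3200 × 7260.0 = 2323 C; n(e⁻) = 0.02407 mol.
n(Co) = n(e⁻)/2 = 0.01204 mol, so m = 0.01204 × 58.93 = 0.7094 g.
Volume = m/ρ = 0.7094 / 8.9 = 0.07970 cm³.
Thickness = V/A = 0.07970 / 215 = 3.71 × 10⁻⁴ cm = 3.71 μm.

3.71 μm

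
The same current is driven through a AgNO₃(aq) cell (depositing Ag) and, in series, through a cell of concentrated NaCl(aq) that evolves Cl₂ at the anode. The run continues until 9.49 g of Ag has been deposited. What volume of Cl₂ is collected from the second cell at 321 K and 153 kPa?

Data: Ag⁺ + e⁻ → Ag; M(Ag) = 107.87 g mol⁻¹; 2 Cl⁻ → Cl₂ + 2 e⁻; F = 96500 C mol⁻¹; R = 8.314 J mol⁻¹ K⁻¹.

0.767 L

n(Ag) = 9.49 / 107.87 = 0.08798 mol, so n(e⁻) = 1 × 0.08798 = 0.08798 mol.
The cells are in series, so the same 0.08798 mol of electrons passes through the second cell.
2 Cl⁻ → Cl₂ + 2 e⁻ — 2 mol e⁻ per mol Cl₂, so n(Cl₂) = 0.08798/2 = 0.04399 mol.
V = nRT/P = (0.04399 × 8.314 × 321) / (153 × 10³) = 7.67 × 10⁻⁴ m³ = 0.767 L.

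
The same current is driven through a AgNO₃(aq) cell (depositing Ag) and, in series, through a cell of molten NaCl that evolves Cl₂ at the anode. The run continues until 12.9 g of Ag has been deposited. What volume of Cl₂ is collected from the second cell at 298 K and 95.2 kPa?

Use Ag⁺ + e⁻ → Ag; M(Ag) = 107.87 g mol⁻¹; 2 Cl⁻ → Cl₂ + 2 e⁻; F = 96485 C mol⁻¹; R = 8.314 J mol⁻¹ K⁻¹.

n(Ag) = 12.9 / 107.87 = 0.1196 mol, so n(e⁻) = 1 × 0.1196 = 0.1196 mol.
The cells are in series, so the same 0.1196 mol of electrons passes through the second cell.
2 Cl⁻ → Cl₂ + 2 e⁻ — 2 mol e⁻ per mol Cl₂, so n(Cl₂) = 0.1196/2 = 0.05979 mol.
V = nRT/P = (0.05979 × 8.314 × 298) / (95.2 × 10³) = 0.00156 m³ = 1.56 L.

1.56 L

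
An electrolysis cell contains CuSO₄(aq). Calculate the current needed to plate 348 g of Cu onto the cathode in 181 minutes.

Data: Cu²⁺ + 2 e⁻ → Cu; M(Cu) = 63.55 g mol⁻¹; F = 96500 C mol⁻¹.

97.3 A

n(Cu) = 348 / 63.55 = 5.476 mol.
n(e⁻) = 2 × 5.476 = 10.95 mol.
Q = n(e⁻)·F = 10.95 × 96500 = 1057000 C.
I = Q/t = 1057000 / 10860 s = 97.3 A.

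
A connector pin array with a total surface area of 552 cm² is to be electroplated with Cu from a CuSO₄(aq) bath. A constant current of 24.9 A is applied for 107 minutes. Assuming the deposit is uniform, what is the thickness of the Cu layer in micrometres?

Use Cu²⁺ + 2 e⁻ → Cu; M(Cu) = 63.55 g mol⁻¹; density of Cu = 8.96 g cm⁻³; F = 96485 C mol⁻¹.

Q = I·t = 24.90 × 6420.0 = 159900 C; n(e⁻) = 1.657 mol.
n(Cu) = n(e⁻)/2 = 0.8284 mol, so m = 0.8284 × 63.55 = 52.65 g.
Volume = m/ρ = 52.65 / 8.96 = 5.876 cm³.
Thickness = V/A = 5.876 / 552 = 0.0106 cm = 106 μm.

106 μm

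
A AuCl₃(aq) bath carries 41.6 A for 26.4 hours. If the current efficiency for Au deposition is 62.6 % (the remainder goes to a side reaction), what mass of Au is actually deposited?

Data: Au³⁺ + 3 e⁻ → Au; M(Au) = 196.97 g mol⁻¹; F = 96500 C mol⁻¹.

Q = I·t = 41.60 × 95040 = 3954000 C.
n(e⁻) = 3954000/96500 = 40.97 mol; theoretically n(Au) = 40.97/3 = 13.66 mol, m_theo = 2690 g.
At 62.6 % efficiency, m_actual = 0.626 × 2690 = 1680 g.

1680 g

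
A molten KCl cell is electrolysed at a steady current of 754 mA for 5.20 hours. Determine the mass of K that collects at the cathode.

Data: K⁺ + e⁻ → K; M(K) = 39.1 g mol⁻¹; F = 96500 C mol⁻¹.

5.72 g

Q = I·t = 0.7540 A × 18720 s = 14110 C.
n(e⁻) = Q/F = 14110 / 96500 = 0.1463 mol.
K⁺ + e⁻ → K, so n(K) = n(e⁻)/1 = 0.1463 mol.
m = n·M = 0.1463 × 39.1 = 5.72 g.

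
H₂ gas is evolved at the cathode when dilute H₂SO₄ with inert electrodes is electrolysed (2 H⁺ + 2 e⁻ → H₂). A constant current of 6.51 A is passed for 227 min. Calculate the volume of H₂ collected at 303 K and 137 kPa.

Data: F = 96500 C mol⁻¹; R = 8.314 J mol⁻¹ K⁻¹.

Q = I·t = 6.510 A × 13620 s = 88670 C.
n(e⁻) = Q/F = 88670 / 96500 = 0.9188 mol.
2 electrons are transferred per H₂ molecule, so n(H₂) = 0.9188 / 2 = 0.4594 mol.
V = nRT/P = (0.4594 × 8.314 × 303) / (137 × 10³ Pa) = 0.00845 m³ = 8.45 L.

8.45 L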